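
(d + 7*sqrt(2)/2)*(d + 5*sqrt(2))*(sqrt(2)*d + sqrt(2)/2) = sqrt(2)*d^3 + sqrt(2)*d^2/2 + 17*d^2 + 17*d/2 + 35*sqrt(2)*d + 35*sqrt(2)/2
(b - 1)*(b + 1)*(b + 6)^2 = b^4 + 12*b^3 + 35*b^2 - 12*b - 36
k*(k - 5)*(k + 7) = k^3 + 2*k^2 - 35*k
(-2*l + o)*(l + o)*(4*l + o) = -8*l^3 - 6*l^2*o + 3*l*o^2 + o^3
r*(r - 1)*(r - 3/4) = r^3 - 7*r^2/4 + 3*r/4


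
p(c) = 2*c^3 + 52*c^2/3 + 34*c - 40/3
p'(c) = 6*c^2 + 104*c/3 + 34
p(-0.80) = -30.46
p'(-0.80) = 10.11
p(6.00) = 1246.67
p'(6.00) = 458.00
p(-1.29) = -32.64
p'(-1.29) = -0.74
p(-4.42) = 2.32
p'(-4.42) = -2.01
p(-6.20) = -34.50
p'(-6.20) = 49.71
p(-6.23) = -36.01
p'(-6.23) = 50.90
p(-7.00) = -88.00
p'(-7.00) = 85.33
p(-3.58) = -4.67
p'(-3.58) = -13.21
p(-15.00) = -3373.33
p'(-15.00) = 864.00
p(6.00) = 1246.67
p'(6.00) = 458.00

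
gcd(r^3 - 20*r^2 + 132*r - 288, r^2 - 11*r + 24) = r - 8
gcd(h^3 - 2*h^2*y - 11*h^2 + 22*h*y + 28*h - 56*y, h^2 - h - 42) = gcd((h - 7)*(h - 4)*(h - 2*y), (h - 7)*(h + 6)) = h - 7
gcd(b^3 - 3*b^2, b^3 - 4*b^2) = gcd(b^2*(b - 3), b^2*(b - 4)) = b^2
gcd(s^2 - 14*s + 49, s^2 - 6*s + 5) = 1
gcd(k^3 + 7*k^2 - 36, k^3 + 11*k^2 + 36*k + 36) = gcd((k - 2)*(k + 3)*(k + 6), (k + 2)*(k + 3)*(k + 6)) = k^2 + 9*k + 18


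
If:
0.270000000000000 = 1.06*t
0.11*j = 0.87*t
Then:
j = 2.01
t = 0.25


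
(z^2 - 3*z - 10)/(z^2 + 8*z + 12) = (z - 5)/(z + 6)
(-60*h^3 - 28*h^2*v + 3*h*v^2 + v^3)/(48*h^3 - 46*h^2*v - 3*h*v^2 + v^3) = (-10*h^2 - 3*h*v + v^2)/(8*h^2 - 9*h*v + v^2)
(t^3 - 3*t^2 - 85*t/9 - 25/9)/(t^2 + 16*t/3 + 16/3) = (9*t^3 - 27*t^2 - 85*t - 25)/(3*(3*t^2 + 16*t + 16))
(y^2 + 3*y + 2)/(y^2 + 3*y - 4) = (y^2 + 3*y + 2)/(y^2 + 3*y - 4)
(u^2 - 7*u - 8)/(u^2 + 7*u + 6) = (u - 8)/(u + 6)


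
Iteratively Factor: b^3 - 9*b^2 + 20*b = (b - 4)*(b^2 - 5*b) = b*(b - 4)*(b - 5)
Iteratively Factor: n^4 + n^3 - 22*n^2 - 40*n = (n - 5)*(n^3 + 6*n^2 + 8*n) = n*(n - 5)*(n^2 + 6*n + 8) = n*(n - 5)*(n + 2)*(n + 4)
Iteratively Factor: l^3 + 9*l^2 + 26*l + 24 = (l + 4)*(l^2 + 5*l + 6) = (l + 2)*(l + 4)*(l + 3)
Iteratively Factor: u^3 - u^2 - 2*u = (u - 2)*(u^2 + u) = (u - 2)*(u + 1)*(u)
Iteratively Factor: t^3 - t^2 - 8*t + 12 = (t - 2)*(t^2 + t - 6) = (t - 2)^2*(t + 3)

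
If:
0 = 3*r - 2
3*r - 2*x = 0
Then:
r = 2/3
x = 1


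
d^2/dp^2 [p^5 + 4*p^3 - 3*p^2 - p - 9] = 20*p^3 + 24*p - 6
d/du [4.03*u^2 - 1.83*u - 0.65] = 8.06*u - 1.83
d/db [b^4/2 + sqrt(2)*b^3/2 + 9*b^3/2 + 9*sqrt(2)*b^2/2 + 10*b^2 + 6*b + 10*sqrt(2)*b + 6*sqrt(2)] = 2*b^3 + 3*sqrt(2)*b^2/2 + 27*b^2/2 + 9*sqrt(2)*b + 20*b + 6 + 10*sqrt(2)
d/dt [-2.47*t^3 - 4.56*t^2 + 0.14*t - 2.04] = -7.41*t^2 - 9.12*t + 0.14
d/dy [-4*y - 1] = -4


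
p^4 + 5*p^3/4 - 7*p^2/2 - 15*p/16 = p*(p - 3/2)*(p + 1/4)*(p + 5/2)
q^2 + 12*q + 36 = (q + 6)^2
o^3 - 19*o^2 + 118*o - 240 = (o - 8)*(o - 6)*(o - 5)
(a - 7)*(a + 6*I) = a^2 - 7*a + 6*I*a - 42*I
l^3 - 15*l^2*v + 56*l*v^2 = l*(l - 8*v)*(l - 7*v)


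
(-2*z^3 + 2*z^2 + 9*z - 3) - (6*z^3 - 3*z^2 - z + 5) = -8*z^3 + 5*z^2 + 10*z - 8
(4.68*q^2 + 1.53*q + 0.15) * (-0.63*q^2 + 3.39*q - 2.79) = -2.9484*q^4 + 14.9013*q^3 - 7.965*q^2 - 3.7602*q - 0.4185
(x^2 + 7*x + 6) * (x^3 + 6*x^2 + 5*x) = x^5 + 13*x^4 + 53*x^3 + 71*x^2 + 30*x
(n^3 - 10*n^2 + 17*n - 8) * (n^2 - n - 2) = n^5 - 11*n^4 + 25*n^3 - 5*n^2 - 26*n + 16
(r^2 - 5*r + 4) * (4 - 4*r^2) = -4*r^4 + 20*r^3 - 12*r^2 - 20*r + 16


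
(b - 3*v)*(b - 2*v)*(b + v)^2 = b^4 - 3*b^3*v - 3*b^2*v^2 + 7*b*v^3 + 6*v^4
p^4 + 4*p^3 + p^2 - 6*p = p*(p - 1)*(p + 2)*(p + 3)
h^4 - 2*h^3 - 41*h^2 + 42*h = h*(h - 7)*(h - 1)*(h + 6)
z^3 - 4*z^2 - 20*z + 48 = (z - 6)*(z - 2)*(z + 4)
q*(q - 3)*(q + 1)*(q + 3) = q^4 + q^3 - 9*q^2 - 9*q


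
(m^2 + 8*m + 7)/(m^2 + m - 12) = (m^2 + 8*m + 7)/(m^2 + m - 12)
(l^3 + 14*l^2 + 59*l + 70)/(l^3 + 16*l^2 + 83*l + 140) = (l + 2)/(l + 4)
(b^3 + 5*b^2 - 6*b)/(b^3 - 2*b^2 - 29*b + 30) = b*(b + 6)/(b^2 - b - 30)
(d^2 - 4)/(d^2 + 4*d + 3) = (d^2 - 4)/(d^2 + 4*d + 3)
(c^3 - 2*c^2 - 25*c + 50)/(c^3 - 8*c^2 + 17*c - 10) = (c + 5)/(c - 1)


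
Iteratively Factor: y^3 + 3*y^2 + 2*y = (y + 2)*(y^2 + y) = (y + 1)*(y + 2)*(y)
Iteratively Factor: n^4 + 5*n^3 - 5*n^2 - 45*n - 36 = (n - 3)*(n^3 + 8*n^2 + 19*n + 12) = (n - 3)*(n + 1)*(n^2 + 7*n + 12) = (n - 3)*(n + 1)*(n + 3)*(n + 4)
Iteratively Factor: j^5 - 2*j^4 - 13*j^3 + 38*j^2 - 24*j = (j - 1)*(j^4 - j^3 - 14*j^2 + 24*j) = (j - 3)*(j - 1)*(j^3 + 2*j^2 - 8*j) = (j - 3)*(j - 2)*(j - 1)*(j^2 + 4*j) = (j - 3)*(j - 2)*(j - 1)*(j + 4)*(j)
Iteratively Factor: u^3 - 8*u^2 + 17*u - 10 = (u - 1)*(u^2 - 7*u + 10) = (u - 2)*(u - 1)*(u - 5)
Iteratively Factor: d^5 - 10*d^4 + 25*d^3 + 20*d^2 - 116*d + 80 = (d - 4)*(d^4 - 6*d^3 + d^2 + 24*d - 20) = (d - 5)*(d - 4)*(d^3 - d^2 - 4*d + 4) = (d - 5)*(d - 4)*(d - 1)*(d^2 - 4) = (d - 5)*(d - 4)*(d - 2)*(d - 1)*(d + 2)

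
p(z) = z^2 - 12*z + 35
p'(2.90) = -6.20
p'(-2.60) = -17.20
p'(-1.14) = -14.28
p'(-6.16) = -24.32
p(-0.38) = 39.70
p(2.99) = 8.06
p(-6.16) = 146.87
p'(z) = 2*z - 12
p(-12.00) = 323.00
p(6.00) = -1.00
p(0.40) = 30.36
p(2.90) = 8.61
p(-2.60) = 72.96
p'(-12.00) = -36.00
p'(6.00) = 0.00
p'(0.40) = -11.20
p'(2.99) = -6.02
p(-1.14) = 49.98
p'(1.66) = -8.68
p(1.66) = 17.84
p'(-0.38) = -12.76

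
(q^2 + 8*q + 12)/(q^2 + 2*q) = (q + 6)/q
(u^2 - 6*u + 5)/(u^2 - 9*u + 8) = (u - 5)/(u - 8)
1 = 1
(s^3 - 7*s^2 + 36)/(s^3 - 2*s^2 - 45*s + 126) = (s + 2)/(s + 7)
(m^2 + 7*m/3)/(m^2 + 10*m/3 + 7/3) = m/(m + 1)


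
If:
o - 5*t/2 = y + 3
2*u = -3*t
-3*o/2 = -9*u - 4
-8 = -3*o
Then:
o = 8/3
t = 0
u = 0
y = -1/3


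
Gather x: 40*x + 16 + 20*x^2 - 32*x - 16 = 20*x^2 + 8*x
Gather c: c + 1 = c + 1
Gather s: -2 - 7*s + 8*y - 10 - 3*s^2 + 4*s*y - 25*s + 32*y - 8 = -3*s^2 + s*(4*y - 32) + 40*y - 20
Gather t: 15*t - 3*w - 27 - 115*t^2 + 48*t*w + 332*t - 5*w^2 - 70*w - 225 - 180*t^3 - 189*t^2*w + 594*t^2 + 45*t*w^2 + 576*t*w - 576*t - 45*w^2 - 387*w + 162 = -180*t^3 + t^2*(479 - 189*w) + t*(45*w^2 + 624*w - 229) - 50*w^2 - 460*w - 90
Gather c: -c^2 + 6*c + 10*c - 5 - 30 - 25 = -c^2 + 16*c - 60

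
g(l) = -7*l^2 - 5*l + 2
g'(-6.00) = 79.00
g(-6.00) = -220.00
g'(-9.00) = 121.00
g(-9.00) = -520.00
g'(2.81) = -44.34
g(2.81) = -67.32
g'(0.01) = -5.14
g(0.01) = 1.95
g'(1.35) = -23.90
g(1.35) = -17.51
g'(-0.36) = 0.04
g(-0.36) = 2.89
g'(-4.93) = 64.02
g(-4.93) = -143.48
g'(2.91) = -45.74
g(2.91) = -71.83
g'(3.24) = -50.36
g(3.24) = -87.68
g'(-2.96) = 36.44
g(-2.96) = -44.53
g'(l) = -14*l - 5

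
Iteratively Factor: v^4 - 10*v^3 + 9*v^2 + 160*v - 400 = (v - 5)*(v^3 - 5*v^2 - 16*v + 80) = (v - 5)*(v - 4)*(v^2 - v - 20) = (v - 5)*(v - 4)*(v + 4)*(v - 5)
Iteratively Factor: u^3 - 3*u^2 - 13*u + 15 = (u + 3)*(u^2 - 6*u + 5) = (u - 1)*(u + 3)*(u - 5)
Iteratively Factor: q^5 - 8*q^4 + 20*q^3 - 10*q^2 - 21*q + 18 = (q - 2)*(q^4 - 6*q^3 + 8*q^2 + 6*q - 9) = (q - 2)*(q + 1)*(q^3 - 7*q^2 + 15*q - 9) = (q - 2)*(q - 1)*(q + 1)*(q^2 - 6*q + 9) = (q - 3)*(q - 2)*(q - 1)*(q + 1)*(q - 3)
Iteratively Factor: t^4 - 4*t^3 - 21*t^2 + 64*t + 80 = (t - 5)*(t^3 + t^2 - 16*t - 16) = (t - 5)*(t + 4)*(t^2 - 3*t - 4) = (t - 5)*(t + 1)*(t + 4)*(t - 4)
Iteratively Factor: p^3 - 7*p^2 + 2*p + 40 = (p - 5)*(p^2 - 2*p - 8) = (p - 5)*(p + 2)*(p - 4)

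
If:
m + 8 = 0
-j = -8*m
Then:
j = -64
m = -8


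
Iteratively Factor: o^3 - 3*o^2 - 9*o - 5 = (o + 1)*(o^2 - 4*o - 5) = (o - 5)*(o + 1)*(o + 1)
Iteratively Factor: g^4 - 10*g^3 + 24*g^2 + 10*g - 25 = (g - 5)*(g^3 - 5*g^2 - g + 5) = (g - 5)*(g - 1)*(g^2 - 4*g - 5) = (g - 5)*(g - 1)*(g + 1)*(g - 5)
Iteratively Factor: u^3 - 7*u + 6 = (u - 1)*(u^2 + u - 6) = (u - 2)*(u - 1)*(u + 3)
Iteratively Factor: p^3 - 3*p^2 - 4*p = (p - 4)*(p^2 + p) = (p - 4)*(p + 1)*(p)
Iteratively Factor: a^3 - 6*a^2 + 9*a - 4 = (a - 1)*(a^2 - 5*a + 4) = (a - 4)*(a - 1)*(a - 1)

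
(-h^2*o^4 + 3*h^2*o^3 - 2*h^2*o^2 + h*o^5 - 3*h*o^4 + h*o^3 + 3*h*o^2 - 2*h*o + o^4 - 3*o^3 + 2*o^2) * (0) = 0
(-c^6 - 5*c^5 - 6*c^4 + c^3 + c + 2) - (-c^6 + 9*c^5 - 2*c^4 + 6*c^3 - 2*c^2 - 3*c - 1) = -14*c^5 - 4*c^4 - 5*c^3 + 2*c^2 + 4*c + 3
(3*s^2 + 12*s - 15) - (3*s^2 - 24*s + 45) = 36*s - 60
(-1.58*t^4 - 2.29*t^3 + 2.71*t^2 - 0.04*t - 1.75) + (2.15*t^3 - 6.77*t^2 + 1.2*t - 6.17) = -1.58*t^4 - 0.14*t^3 - 4.06*t^2 + 1.16*t - 7.92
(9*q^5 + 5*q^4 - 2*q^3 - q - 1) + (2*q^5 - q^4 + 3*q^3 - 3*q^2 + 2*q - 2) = 11*q^5 + 4*q^4 + q^3 - 3*q^2 + q - 3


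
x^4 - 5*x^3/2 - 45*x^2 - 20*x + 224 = (x - 8)*(x - 2)*(x + 7/2)*(x + 4)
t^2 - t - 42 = (t - 7)*(t + 6)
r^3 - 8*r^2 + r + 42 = (r - 7)*(r - 3)*(r + 2)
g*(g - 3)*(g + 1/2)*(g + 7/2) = g^4 + g^3 - 41*g^2/4 - 21*g/4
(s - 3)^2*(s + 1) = s^3 - 5*s^2 + 3*s + 9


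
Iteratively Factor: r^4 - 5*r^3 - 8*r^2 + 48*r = (r + 3)*(r^3 - 8*r^2 + 16*r) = (r - 4)*(r + 3)*(r^2 - 4*r) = r*(r - 4)*(r + 3)*(r - 4)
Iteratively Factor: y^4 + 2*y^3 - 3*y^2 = (y)*(y^3 + 2*y^2 - 3*y) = y^2*(y^2 + 2*y - 3) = y^2*(y + 3)*(y - 1)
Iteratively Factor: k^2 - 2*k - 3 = (k - 3)*(k + 1)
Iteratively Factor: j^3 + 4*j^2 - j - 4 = (j - 1)*(j^2 + 5*j + 4) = (j - 1)*(j + 1)*(j + 4)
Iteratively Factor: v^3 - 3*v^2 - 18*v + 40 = (v - 5)*(v^2 + 2*v - 8) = (v - 5)*(v + 4)*(v - 2)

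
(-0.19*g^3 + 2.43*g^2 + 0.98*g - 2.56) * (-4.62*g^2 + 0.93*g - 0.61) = 0.8778*g^5 - 11.4033*g^4 - 2.1518*g^3 + 11.2563*g^2 - 2.9786*g + 1.5616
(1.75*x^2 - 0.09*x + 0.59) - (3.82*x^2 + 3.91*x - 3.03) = -2.07*x^2 - 4.0*x + 3.62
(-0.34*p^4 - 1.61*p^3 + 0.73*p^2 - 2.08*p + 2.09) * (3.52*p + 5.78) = -1.1968*p^5 - 7.6324*p^4 - 6.7362*p^3 - 3.1022*p^2 - 4.6656*p + 12.0802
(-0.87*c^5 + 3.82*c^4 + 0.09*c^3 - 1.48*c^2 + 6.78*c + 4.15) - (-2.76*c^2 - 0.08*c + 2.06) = -0.87*c^5 + 3.82*c^4 + 0.09*c^3 + 1.28*c^2 + 6.86*c + 2.09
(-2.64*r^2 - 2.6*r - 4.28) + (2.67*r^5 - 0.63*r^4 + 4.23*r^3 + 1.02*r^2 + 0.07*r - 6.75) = 2.67*r^5 - 0.63*r^4 + 4.23*r^3 - 1.62*r^2 - 2.53*r - 11.03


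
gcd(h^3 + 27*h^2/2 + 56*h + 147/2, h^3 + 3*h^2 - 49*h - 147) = h^2 + 10*h + 21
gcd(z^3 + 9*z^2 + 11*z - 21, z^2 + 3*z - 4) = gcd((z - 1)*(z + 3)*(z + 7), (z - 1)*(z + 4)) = z - 1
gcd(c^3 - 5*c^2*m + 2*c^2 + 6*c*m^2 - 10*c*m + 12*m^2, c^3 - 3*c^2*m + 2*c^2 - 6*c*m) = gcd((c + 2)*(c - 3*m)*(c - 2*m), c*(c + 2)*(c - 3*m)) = c^2 - 3*c*m + 2*c - 6*m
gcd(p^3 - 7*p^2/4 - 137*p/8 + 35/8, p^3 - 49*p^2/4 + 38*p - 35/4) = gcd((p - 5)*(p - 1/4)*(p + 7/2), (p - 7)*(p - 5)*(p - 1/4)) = p^2 - 21*p/4 + 5/4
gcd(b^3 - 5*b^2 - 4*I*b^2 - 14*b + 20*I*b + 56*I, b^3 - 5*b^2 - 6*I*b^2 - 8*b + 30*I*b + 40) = b - 4*I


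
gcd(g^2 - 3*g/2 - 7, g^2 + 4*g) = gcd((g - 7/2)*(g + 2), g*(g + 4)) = 1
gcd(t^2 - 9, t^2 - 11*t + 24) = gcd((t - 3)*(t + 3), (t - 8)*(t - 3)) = t - 3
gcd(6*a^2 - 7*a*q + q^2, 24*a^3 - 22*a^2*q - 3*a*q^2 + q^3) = 6*a^2 - 7*a*q + q^2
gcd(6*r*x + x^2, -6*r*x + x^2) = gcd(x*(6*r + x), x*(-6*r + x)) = x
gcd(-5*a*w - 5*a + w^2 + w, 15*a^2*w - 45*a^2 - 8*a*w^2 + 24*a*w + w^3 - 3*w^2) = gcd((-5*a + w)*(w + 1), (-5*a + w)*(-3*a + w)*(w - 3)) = -5*a + w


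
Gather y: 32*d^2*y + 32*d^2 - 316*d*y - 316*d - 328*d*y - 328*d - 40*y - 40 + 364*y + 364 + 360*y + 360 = 32*d^2 - 644*d + y*(32*d^2 - 644*d + 684) + 684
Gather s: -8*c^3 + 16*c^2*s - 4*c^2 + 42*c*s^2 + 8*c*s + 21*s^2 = -8*c^3 - 4*c^2 + s^2*(42*c + 21) + s*(16*c^2 + 8*c)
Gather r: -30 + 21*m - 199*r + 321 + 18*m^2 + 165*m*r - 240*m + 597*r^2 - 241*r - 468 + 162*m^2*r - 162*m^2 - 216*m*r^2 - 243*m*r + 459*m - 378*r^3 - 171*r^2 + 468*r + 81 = -144*m^2 + 240*m - 378*r^3 + r^2*(426 - 216*m) + r*(162*m^2 - 78*m + 28) - 96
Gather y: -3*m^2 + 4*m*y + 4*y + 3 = -3*m^2 + y*(4*m + 4) + 3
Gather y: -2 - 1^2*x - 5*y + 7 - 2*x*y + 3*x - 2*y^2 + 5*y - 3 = -2*x*y + 2*x - 2*y^2 + 2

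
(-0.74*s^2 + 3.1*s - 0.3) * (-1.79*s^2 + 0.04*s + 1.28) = 1.3246*s^4 - 5.5786*s^3 - 0.2862*s^2 + 3.956*s - 0.384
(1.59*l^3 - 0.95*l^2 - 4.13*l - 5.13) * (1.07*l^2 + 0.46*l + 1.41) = 1.7013*l^5 - 0.2851*l^4 - 2.6142*l^3 - 8.7284*l^2 - 8.1831*l - 7.2333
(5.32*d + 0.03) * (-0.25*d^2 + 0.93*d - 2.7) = -1.33*d^3 + 4.9401*d^2 - 14.3361*d - 0.081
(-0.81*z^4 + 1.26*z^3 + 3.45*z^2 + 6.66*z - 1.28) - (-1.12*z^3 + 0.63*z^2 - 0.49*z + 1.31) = -0.81*z^4 + 2.38*z^3 + 2.82*z^2 + 7.15*z - 2.59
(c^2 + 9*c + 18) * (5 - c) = -c^3 - 4*c^2 + 27*c + 90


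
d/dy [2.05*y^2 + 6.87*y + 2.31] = 4.1*y + 6.87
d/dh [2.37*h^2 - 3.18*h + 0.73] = 4.74*h - 3.18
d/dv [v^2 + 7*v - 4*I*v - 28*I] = 2*v + 7 - 4*I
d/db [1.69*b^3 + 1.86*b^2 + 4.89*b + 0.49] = 5.07*b^2 + 3.72*b + 4.89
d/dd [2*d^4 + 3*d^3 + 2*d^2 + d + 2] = 8*d^3 + 9*d^2 + 4*d + 1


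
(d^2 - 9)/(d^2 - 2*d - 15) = (d - 3)/(d - 5)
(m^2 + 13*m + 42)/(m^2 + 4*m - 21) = (m + 6)/(m - 3)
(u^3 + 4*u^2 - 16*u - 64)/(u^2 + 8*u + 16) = u - 4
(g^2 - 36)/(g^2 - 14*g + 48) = (g + 6)/(g - 8)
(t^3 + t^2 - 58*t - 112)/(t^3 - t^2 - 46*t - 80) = (t + 7)/(t + 5)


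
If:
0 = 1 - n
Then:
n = 1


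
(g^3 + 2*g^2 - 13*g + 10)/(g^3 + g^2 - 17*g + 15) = (g - 2)/(g - 3)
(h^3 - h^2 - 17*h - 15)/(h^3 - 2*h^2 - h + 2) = (h^2 - 2*h - 15)/(h^2 - 3*h + 2)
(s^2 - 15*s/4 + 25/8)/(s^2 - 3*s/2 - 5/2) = (s - 5/4)/(s + 1)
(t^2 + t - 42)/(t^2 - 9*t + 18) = (t + 7)/(t - 3)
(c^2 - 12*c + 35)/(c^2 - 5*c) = (c - 7)/c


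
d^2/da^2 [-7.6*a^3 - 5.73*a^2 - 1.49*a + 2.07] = -45.6*a - 11.46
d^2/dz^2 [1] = 0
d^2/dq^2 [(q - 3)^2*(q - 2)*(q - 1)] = 12*q^2 - 54*q + 58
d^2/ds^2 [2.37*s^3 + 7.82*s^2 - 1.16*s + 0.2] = 14.22*s + 15.64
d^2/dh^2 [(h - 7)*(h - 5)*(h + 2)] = 6*h - 20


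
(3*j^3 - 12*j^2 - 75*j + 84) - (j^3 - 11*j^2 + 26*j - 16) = 2*j^3 - j^2 - 101*j + 100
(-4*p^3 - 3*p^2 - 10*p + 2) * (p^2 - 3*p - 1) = -4*p^5 + 9*p^4 + 3*p^3 + 35*p^2 + 4*p - 2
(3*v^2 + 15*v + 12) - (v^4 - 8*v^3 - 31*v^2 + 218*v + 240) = -v^4 + 8*v^3 + 34*v^2 - 203*v - 228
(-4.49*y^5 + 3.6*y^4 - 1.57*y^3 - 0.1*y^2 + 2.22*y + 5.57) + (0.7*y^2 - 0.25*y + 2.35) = -4.49*y^5 + 3.6*y^4 - 1.57*y^3 + 0.6*y^2 + 1.97*y + 7.92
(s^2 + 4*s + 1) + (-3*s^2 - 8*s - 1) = -2*s^2 - 4*s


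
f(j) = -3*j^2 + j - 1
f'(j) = 1 - 6*j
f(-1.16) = -6.20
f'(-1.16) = 7.96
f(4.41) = -54.93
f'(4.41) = -25.46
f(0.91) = -2.57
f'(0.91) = -4.46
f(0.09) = -0.93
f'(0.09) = 0.46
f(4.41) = -54.93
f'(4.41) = -25.46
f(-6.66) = -140.73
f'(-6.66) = 40.96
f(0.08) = -0.94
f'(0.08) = 0.52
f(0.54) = -1.33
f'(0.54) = -2.24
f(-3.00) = -31.00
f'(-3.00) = 19.00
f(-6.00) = -115.00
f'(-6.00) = 37.00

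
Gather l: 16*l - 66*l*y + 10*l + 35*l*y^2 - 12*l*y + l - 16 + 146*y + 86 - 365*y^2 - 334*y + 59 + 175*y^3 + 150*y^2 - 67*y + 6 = l*(35*y^2 - 78*y + 27) + 175*y^3 - 215*y^2 - 255*y + 135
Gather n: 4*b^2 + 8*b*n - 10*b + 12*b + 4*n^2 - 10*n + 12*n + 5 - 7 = 4*b^2 + 2*b + 4*n^2 + n*(8*b + 2) - 2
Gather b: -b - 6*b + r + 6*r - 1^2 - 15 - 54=-7*b + 7*r - 70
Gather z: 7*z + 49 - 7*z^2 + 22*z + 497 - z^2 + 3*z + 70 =-8*z^2 + 32*z + 616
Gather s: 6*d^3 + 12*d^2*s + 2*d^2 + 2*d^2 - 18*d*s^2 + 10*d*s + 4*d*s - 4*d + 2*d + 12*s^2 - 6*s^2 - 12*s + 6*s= 6*d^3 + 4*d^2 - 2*d + s^2*(6 - 18*d) + s*(12*d^2 + 14*d - 6)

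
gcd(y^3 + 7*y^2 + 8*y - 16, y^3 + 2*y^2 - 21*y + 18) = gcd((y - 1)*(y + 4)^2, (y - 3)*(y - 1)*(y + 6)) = y - 1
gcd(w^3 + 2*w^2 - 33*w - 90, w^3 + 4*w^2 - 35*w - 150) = w^2 - w - 30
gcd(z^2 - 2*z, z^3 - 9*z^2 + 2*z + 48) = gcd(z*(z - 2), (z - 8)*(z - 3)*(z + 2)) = 1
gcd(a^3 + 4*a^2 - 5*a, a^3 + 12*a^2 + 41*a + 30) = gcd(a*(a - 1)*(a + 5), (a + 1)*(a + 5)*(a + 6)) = a + 5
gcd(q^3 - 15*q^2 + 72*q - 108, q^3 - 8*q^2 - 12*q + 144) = q^2 - 12*q + 36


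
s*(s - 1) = s^2 - s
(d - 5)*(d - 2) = d^2 - 7*d + 10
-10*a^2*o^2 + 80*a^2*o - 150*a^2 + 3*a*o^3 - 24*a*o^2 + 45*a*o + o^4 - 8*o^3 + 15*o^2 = (-2*a + o)*(5*a + o)*(o - 5)*(o - 3)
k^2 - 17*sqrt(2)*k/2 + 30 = (k - 6*sqrt(2))*(k - 5*sqrt(2)/2)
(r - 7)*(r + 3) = r^2 - 4*r - 21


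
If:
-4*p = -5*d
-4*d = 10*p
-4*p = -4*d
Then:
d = 0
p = 0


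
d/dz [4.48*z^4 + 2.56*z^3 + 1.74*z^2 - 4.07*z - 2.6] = 17.92*z^3 + 7.68*z^2 + 3.48*z - 4.07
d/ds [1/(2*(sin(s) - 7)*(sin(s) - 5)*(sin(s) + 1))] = (-3*sin(s)^2 + 22*sin(s) - 23)*cos(s)/(2*(sin(s) - 7)^2*(sin(s) - 5)^2*(sin(s) + 1)^2)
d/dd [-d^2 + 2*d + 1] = 2 - 2*d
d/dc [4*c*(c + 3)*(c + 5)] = 12*c^2 + 64*c + 60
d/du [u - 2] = 1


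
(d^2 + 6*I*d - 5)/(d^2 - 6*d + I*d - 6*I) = (d + 5*I)/(d - 6)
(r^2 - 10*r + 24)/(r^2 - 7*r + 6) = (r - 4)/(r - 1)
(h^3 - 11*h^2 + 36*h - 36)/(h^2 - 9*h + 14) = (h^2 - 9*h + 18)/(h - 7)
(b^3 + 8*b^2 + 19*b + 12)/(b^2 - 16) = (b^2 + 4*b + 3)/(b - 4)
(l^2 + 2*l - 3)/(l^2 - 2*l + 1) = (l + 3)/(l - 1)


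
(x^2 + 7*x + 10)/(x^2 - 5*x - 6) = (x^2 + 7*x + 10)/(x^2 - 5*x - 6)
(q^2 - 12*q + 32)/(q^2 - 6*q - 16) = (q - 4)/(q + 2)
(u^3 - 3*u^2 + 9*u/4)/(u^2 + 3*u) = (u^2 - 3*u + 9/4)/(u + 3)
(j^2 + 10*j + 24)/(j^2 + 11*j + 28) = (j + 6)/(j + 7)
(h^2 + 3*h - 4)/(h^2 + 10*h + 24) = (h - 1)/(h + 6)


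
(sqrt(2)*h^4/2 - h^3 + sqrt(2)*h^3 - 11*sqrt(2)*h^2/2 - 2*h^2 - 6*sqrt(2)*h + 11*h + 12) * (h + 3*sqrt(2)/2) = sqrt(2)*h^5/2 + h^4/2 + sqrt(2)*h^4 - 7*sqrt(2)*h^3 + h^3 - 9*sqrt(2)*h^2 - 11*h^2/2 - 6*h + 33*sqrt(2)*h/2 + 18*sqrt(2)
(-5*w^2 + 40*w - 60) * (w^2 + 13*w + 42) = -5*w^4 - 25*w^3 + 250*w^2 + 900*w - 2520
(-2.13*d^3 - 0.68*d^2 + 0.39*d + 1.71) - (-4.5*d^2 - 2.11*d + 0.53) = -2.13*d^3 + 3.82*d^2 + 2.5*d + 1.18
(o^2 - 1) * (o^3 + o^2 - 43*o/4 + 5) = o^5 + o^4 - 47*o^3/4 + 4*o^2 + 43*o/4 - 5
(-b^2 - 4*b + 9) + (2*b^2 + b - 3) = b^2 - 3*b + 6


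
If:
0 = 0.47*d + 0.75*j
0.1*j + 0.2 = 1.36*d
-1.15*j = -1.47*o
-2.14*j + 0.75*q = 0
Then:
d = 0.14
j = -0.09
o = -0.07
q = -0.25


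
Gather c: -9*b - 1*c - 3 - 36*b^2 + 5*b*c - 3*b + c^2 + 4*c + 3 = -36*b^2 - 12*b + c^2 + c*(5*b + 3)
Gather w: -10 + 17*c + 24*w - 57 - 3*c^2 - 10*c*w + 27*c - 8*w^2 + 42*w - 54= -3*c^2 + 44*c - 8*w^2 + w*(66 - 10*c) - 121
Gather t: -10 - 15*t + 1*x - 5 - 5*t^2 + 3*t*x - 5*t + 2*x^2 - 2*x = -5*t^2 + t*(3*x - 20) + 2*x^2 - x - 15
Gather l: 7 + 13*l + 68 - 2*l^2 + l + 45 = -2*l^2 + 14*l + 120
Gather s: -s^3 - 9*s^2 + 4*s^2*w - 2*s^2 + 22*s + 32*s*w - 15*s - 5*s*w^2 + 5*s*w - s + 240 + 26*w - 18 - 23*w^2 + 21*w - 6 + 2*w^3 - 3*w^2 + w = -s^3 + s^2*(4*w - 11) + s*(-5*w^2 + 37*w + 6) + 2*w^3 - 26*w^2 + 48*w + 216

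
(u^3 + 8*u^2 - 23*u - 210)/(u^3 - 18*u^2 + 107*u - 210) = (u^2 + 13*u + 42)/(u^2 - 13*u + 42)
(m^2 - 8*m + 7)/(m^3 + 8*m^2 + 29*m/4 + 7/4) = 4*(m^2 - 8*m + 7)/(4*m^3 + 32*m^2 + 29*m + 7)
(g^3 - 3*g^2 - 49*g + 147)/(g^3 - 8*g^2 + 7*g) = (g^2 + 4*g - 21)/(g*(g - 1))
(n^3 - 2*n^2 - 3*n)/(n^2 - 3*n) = n + 1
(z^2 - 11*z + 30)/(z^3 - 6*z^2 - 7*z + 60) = (z - 6)/(z^2 - z - 12)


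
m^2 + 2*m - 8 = (m - 2)*(m + 4)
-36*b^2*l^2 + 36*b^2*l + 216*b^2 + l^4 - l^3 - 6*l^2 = (-6*b + l)*(6*b + l)*(l - 3)*(l + 2)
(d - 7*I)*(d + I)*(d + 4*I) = d^3 - 2*I*d^2 + 31*d + 28*I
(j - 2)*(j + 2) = j^2 - 4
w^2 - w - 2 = (w - 2)*(w + 1)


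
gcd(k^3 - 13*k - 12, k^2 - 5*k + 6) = 1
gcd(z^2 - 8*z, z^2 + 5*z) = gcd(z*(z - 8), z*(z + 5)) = z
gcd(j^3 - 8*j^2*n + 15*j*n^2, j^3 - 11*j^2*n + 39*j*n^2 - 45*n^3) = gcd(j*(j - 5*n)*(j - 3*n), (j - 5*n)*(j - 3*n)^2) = j^2 - 8*j*n + 15*n^2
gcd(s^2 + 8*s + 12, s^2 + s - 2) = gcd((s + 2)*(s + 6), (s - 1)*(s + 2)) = s + 2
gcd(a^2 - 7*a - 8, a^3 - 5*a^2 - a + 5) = a + 1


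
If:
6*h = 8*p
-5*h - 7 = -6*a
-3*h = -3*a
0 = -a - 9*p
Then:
No Solution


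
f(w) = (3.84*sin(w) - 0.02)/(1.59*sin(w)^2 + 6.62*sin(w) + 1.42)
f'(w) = (-3.18*sin(w)*cos(w) - 6.62*cos(w))*(3.84*sin(w) - 0.02)/(1.59*sin(w)^2 + 6.62*sin(w) + 1.42)^2 + 3.84*cos(w)/(1.59*sin(w)^2 + 6.62*sin(w) + 1.42) = (-6.1056*sin(w)^2 + 0.063600000000001*sin(w) + 5.5852)*cos(w)/(2.5281*sin(w)^4 + 21.0516*sin(w)^3 + 48.34*sin(w)^2 + 18.8008*sin(w) + 2.0164)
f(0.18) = 0.25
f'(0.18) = 0.75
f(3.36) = -14.14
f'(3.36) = -1420.85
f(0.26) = 0.30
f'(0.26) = 0.48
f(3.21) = -0.29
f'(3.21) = -5.83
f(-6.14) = 0.22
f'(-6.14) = 0.94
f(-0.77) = 1.11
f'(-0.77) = 0.32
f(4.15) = 1.07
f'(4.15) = -0.07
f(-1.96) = 1.07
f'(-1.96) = -0.01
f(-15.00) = 1.14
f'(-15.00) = -0.46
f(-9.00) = 1.54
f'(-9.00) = -3.82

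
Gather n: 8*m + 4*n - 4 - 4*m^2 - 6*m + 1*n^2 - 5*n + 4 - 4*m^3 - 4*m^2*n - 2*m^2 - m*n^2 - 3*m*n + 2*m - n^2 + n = -4*m^3 - 6*m^2 - m*n^2 + 4*m + n*(-4*m^2 - 3*m)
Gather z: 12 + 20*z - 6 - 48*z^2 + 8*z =-48*z^2 + 28*z + 6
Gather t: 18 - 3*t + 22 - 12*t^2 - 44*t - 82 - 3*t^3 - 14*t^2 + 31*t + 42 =-3*t^3 - 26*t^2 - 16*t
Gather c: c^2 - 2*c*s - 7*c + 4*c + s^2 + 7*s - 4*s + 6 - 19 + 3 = c^2 + c*(-2*s - 3) + s^2 + 3*s - 10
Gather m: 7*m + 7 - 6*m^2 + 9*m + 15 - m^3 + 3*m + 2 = -m^3 - 6*m^2 + 19*m + 24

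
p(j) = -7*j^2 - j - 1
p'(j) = -14*j - 1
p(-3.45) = -80.87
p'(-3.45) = 47.30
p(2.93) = -64.02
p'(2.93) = -42.02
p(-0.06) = -0.97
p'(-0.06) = -0.16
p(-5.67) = -220.37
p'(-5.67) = 78.38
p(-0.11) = -0.97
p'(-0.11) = 0.54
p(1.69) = -22.68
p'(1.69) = -24.66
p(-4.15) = -117.41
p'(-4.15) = 57.10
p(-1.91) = -24.63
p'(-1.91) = 25.74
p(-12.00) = -997.00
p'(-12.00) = 167.00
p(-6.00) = -247.00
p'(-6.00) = 83.00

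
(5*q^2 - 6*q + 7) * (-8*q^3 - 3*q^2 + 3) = -40*q^5 + 33*q^4 - 38*q^3 - 6*q^2 - 18*q + 21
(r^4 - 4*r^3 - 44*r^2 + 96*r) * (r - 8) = r^5 - 12*r^4 - 12*r^3 + 448*r^2 - 768*r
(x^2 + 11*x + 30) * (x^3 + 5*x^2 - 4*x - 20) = x^5 + 16*x^4 + 81*x^3 + 86*x^2 - 340*x - 600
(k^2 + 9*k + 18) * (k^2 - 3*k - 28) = k^4 + 6*k^3 - 37*k^2 - 306*k - 504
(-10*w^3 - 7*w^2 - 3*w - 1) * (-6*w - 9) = 60*w^4 + 132*w^3 + 81*w^2 + 33*w + 9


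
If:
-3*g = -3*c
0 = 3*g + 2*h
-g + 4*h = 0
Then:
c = 0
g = 0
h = 0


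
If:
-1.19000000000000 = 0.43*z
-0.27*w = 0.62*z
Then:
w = 6.35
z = -2.77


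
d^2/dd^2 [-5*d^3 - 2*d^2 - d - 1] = -30*d - 4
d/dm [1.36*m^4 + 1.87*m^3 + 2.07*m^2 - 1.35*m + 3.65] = 5.44*m^3 + 5.61*m^2 + 4.14*m - 1.35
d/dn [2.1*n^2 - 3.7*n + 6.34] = 4.2*n - 3.7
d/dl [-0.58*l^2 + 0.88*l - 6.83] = 0.88 - 1.16*l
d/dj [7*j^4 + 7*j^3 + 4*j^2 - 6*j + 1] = 28*j^3 + 21*j^2 + 8*j - 6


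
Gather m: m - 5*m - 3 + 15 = 12 - 4*m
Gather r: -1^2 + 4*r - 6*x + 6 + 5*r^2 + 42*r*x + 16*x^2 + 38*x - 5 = 5*r^2 + r*(42*x + 4) + 16*x^2 + 32*x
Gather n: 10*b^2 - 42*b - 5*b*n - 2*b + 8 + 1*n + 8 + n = 10*b^2 - 44*b + n*(2 - 5*b) + 16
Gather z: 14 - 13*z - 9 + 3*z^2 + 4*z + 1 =3*z^2 - 9*z + 6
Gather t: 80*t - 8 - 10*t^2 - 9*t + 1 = -10*t^2 + 71*t - 7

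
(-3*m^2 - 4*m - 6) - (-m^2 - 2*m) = -2*m^2 - 2*m - 6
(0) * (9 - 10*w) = 0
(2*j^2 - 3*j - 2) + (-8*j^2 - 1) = -6*j^2 - 3*j - 3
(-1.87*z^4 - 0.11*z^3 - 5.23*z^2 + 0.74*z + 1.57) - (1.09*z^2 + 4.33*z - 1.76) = -1.87*z^4 - 0.11*z^3 - 6.32*z^2 - 3.59*z + 3.33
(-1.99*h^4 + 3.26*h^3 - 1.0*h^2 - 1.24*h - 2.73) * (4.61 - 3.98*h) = 7.9202*h^5 - 22.1487*h^4 + 19.0086*h^3 + 0.3252*h^2 + 5.149*h - 12.5853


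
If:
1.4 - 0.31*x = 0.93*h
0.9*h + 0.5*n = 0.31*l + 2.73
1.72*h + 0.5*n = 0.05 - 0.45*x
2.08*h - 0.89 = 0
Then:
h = 0.43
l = -14.47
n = -4.28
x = 3.23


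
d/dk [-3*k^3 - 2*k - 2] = -9*k^2 - 2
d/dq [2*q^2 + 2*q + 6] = 4*q + 2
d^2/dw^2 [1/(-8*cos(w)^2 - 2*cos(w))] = (16*(1 - cos(2*w))^2 - 15*cos(w) + 33*cos(2*w)/2 + 3*cos(3*w) - 99/2)/(2*(4*cos(w) + 1)^3*cos(w)^3)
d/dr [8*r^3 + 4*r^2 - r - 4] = 24*r^2 + 8*r - 1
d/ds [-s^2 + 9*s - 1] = 9 - 2*s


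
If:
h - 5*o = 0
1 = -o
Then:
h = -5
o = -1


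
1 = 1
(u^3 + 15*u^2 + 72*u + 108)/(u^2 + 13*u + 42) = (u^2 + 9*u + 18)/(u + 7)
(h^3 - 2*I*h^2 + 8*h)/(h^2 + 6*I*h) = (h^2 - 2*I*h + 8)/(h + 6*I)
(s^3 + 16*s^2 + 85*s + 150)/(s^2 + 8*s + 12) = (s^2 + 10*s + 25)/(s + 2)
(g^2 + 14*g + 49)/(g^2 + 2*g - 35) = (g + 7)/(g - 5)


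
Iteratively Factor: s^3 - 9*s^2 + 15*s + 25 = (s - 5)*(s^2 - 4*s - 5) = (s - 5)^2*(s + 1)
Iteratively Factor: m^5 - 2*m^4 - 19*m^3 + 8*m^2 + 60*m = (m - 2)*(m^4 - 19*m^2 - 30*m) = (m - 2)*(m + 2)*(m^3 - 2*m^2 - 15*m) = (m - 2)*(m + 2)*(m + 3)*(m^2 - 5*m) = (m - 5)*(m - 2)*(m + 2)*(m + 3)*(m)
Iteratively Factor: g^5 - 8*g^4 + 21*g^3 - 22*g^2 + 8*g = (g - 1)*(g^4 - 7*g^3 + 14*g^2 - 8*g) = (g - 1)^2*(g^3 - 6*g^2 + 8*g) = g*(g - 1)^2*(g^2 - 6*g + 8) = g*(g - 4)*(g - 1)^2*(g - 2)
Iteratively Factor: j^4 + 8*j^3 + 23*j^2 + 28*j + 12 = (j + 3)*(j^3 + 5*j^2 + 8*j + 4) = (j + 1)*(j + 3)*(j^2 + 4*j + 4) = (j + 1)*(j + 2)*(j + 3)*(j + 2)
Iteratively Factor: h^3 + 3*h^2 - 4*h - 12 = (h - 2)*(h^2 + 5*h + 6) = (h - 2)*(h + 2)*(h + 3)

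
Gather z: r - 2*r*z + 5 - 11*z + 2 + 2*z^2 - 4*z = r + 2*z^2 + z*(-2*r - 15) + 7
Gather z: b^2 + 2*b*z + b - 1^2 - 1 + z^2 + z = b^2 + b + z^2 + z*(2*b + 1) - 2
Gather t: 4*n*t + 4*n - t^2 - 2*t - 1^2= 4*n - t^2 + t*(4*n - 2) - 1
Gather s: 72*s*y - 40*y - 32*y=72*s*y - 72*y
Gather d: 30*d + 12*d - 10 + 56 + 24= 42*d + 70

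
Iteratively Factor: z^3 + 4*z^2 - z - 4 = (z - 1)*(z^2 + 5*z + 4) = (z - 1)*(z + 1)*(z + 4)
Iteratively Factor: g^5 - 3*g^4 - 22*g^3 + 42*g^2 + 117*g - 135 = (g - 1)*(g^4 - 2*g^3 - 24*g^2 + 18*g + 135) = (g - 1)*(g + 3)*(g^3 - 5*g^2 - 9*g + 45) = (g - 3)*(g - 1)*(g + 3)*(g^2 - 2*g - 15) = (g - 5)*(g - 3)*(g - 1)*(g + 3)*(g + 3)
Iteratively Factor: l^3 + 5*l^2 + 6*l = (l)*(l^2 + 5*l + 6) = l*(l + 2)*(l + 3)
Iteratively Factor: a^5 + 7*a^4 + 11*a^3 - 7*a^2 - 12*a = (a + 4)*(a^4 + 3*a^3 - a^2 - 3*a) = (a + 3)*(a + 4)*(a^3 - a) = (a + 1)*(a + 3)*(a + 4)*(a^2 - a) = a*(a + 1)*(a + 3)*(a + 4)*(a - 1)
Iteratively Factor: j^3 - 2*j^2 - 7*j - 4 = (j + 1)*(j^2 - 3*j - 4) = (j - 4)*(j + 1)*(j + 1)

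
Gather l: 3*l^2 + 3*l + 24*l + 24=3*l^2 + 27*l + 24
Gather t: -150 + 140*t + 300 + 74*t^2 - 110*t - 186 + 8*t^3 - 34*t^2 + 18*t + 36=8*t^3 + 40*t^2 + 48*t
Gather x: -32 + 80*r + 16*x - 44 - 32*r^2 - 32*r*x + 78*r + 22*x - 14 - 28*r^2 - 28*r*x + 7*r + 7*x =-60*r^2 + 165*r + x*(45 - 60*r) - 90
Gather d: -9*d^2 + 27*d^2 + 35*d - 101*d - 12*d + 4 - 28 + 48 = 18*d^2 - 78*d + 24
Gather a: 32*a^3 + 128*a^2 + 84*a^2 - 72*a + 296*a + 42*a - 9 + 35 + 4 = 32*a^3 + 212*a^2 + 266*a + 30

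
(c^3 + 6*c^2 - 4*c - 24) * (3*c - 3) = 3*c^4 + 15*c^3 - 30*c^2 - 60*c + 72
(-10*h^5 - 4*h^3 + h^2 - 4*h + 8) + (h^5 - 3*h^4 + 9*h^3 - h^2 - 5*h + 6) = -9*h^5 - 3*h^4 + 5*h^3 - 9*h + 14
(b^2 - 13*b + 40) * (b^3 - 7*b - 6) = b^5 - 13*b^4 + 33*b^3 + 85*b^2 - 202*b - 240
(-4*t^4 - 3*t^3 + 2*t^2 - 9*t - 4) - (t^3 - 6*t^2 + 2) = -4*t^4 - 4*t^3 + 8*t^2 - 9*t - 6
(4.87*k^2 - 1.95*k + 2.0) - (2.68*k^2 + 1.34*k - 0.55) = 2.19*k^2 - 3.29*k + 2.55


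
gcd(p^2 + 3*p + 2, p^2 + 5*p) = 1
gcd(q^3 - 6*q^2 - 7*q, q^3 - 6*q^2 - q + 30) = 1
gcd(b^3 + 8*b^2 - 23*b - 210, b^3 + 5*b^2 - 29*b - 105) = b^2 + 2*b - 35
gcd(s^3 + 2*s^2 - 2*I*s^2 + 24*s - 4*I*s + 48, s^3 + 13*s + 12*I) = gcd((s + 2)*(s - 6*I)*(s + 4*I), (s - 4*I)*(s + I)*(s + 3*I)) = 1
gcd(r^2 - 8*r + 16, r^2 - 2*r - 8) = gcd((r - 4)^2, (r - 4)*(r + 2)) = r - 4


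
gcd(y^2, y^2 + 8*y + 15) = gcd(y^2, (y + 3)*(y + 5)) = 1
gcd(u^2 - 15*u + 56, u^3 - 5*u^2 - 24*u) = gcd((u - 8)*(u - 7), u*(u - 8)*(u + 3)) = u - 8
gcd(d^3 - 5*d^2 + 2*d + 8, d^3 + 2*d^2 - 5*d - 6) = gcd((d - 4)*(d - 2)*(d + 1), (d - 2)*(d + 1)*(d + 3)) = d^2 - d - 2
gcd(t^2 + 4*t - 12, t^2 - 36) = t + 6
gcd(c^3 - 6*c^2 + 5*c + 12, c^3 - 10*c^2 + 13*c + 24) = c^2 - 2*c - 3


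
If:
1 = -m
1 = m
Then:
No Solution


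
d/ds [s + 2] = 1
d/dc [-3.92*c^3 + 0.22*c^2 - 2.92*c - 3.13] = -11.76*c^2 + 0.44*c - 2.92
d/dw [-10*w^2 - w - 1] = -20*w - 1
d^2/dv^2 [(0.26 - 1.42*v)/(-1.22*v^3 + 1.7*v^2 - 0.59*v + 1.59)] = (12.681168*v^5 - 22.314288*v^4 + 14.791208*v^3 + 27.422904*v^2 - 24.490968*v + 3.888752)/(1.815848*v^9 - 7.59084*v^8 + 13.211868*v^7 - 19.354628*v^6 + 26.175306*v^5 - 22.427502*v^4 + 19.026845*v^3 - 14.553747*v^2 + 4.474737*v - 4.019679)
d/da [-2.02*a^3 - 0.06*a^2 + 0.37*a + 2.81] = -6.06*a^2 - 0.12*a + 0.37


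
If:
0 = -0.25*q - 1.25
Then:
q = -5.00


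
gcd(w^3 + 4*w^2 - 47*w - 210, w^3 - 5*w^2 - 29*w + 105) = w^2 - 2*w - 35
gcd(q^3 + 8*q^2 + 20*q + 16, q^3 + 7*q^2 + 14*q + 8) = q^2 + 6*q + 8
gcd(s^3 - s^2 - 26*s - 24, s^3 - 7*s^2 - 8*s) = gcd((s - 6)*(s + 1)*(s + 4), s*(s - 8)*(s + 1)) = s + 1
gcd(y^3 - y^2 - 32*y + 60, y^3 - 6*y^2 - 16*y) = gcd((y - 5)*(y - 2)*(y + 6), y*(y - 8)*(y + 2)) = 1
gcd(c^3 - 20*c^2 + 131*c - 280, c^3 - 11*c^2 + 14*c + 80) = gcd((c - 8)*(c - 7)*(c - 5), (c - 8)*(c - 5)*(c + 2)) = c^2 - 13*c + 40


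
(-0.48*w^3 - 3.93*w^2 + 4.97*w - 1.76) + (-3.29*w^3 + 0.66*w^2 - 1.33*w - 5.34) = -3.77*w^3 - 3.27*w^2 + 3.64*w - 7.1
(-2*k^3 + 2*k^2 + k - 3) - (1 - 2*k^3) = 2*k^2 + k - 4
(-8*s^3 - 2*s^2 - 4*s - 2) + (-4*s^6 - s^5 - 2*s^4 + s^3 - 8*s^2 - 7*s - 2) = -4*s^6 - s^5 - 2*s^4 - 7*s^3 - 10*s^2 - 11*s - 4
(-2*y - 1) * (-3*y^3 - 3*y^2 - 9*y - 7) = 6*y^4 + 9*y^3 + 21*y^2 + 23*y + 7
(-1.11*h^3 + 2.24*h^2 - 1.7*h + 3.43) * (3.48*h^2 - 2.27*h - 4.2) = -3.8628*h^5 + 10.3149*h^4 - 6.3388*h^3 + 6.3874*h^2 - 0.646100000000001*h - 14.406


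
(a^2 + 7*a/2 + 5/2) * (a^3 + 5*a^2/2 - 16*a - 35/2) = a^5 + 6*a^4 - 19*a^3/4 - 269*a^2/4 - 405*a/4 - 175/4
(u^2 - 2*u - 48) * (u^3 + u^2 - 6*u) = u^5 - u^4 - 56*u^3 - 36*u^2 + 288*u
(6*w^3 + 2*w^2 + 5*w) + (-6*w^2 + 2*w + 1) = 6*w^3 - 4*w^2 + 7*w + 1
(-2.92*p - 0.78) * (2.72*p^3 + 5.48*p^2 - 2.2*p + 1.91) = -7.9424*p^4 - 18.1232*p^3 + 2.1496*p^2 - 3.8612*p - 1.4898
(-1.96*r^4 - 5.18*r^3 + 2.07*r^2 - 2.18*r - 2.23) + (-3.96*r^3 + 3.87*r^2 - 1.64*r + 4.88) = -1.96*r^4 - 9.14*r^3 + 5.94*r^2 - 3.82*r + 2.65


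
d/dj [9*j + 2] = 9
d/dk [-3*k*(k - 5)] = 15 - 6*k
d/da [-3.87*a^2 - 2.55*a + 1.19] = -7.74*a - 2.55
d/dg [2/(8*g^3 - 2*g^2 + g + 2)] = 2*(-24*g^2 + 4*g - 1)/(8*g^3 - 2*g^2 + g + 2)^2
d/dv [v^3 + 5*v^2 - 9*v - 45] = 3*v^2 + 10*v - 9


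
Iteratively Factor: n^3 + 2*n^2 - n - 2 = (n + 2)*(n^2 - 1) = (n + 1)*(n + 2)*(n - 1)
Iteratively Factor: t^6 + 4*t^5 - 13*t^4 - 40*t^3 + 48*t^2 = (t + 4)*(t^5 - 13*t^3 + 12*t^2) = t*(t + 4)*(t^4 - 13*t^2 + 12*t) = t^2*(t + 4)*(t^3 - 13*t + 12) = t^2*(t + 4)^2*(t^2 - 4*t + 3) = t^2*(t - 1)*(t + 4)^2*(t - 3)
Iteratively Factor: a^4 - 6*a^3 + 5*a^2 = (a)*(a^3 - 6*a^2 + 5*a) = a*(a - 1)*(a^2 - 5*a) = a*(a - 5)*(a - 1)*(a)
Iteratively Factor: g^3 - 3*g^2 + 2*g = (g)*(g^2 - 3*g + 2) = g*(g - 1)*(g - 2)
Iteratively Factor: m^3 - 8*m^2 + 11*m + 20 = (m - 4)*(m^2 - 4*m - 5) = (m - 5)*(m - 4)*(m + 1)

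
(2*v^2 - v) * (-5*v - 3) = -10*v^3 - v^2 + 3*v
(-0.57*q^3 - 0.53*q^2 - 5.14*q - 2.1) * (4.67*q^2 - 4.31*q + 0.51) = -2.6619*q^5 - 0.0184000000000006*q^4 - 22.0102*q^3 + 12.0761*q^2 + 6.4296*q - 1.071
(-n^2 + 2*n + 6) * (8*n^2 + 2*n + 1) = -8*n^4 + 14*n^3 + 51*n^2 + 14*n + 6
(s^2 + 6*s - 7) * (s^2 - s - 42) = s^4 + 5*s^3 - 55*s^2 - 245*s + 294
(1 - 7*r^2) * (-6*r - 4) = 42*r^3 + 28*r^2 - 6*r - 4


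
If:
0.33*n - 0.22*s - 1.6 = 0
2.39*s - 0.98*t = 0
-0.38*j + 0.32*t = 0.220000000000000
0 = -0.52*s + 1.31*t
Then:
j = -0.58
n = 4.85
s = 0.00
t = 0.00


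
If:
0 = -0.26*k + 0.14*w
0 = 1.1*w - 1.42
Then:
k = 0.70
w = 1.29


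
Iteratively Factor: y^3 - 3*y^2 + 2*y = (y - 1)*(y^2 - 2*y) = y*(y - 1)*(y - 2)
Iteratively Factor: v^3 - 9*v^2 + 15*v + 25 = (v - 5)*(v^2 - 4*v - 5) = (v - 5)^2*(v + 1)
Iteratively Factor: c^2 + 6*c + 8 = (c + 4)*(c + 2)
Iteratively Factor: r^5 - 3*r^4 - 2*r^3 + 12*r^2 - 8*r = (r)*(r^4 - 3*r^3 - 2*r^2 + 12*r - 8) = r*(r + 2)*(r^3 - 5*r^2 + 8*r - 4) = r*(r - 2)*(r + 2)*(r^2 - 3*r + 2) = r*(r - 2)*(r - 1)*(r + 2)*(r - 2)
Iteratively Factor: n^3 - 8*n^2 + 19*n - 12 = (n - 1)*(n^2 - 7*n + 12) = (n - 3)*(n - 1)*(n - 4)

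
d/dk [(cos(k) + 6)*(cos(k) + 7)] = -(2*cos(k) + 13)*sin(k)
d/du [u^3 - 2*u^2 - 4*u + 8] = 3*u^2 - 4*u - 4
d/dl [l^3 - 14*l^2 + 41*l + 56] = 3*l^2 - 28*l + 41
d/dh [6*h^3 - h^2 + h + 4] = 18*h^2 - 2*h + 1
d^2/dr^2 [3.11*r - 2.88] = 0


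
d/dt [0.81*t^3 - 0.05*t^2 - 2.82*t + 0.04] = 2.43*t^2 - 0.1*t - 2.82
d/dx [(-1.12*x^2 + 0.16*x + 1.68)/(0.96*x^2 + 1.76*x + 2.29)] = (-2.1248*x^2 - 8.3552*x - 2.5904)/(0.9216*x^4 + 3.3792*x^3 + 7.4944*x^2 + 8.0608*x + 5.2441)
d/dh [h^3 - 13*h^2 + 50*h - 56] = 3*h^2 - 26*h + 50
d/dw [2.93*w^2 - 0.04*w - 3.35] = 5.86*w - 0.04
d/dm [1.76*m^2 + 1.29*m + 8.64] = 3.52*m + 1.29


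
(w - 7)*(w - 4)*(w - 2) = w^3 - 13*w^2 + 50*w - 56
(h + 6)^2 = h^2 + 12*h + 36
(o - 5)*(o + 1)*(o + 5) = o^3 + o^2 - 25*o - 25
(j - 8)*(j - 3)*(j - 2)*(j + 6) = j^4 - 7*j^3 - 32*j^2 + 228*j - 288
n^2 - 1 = (n - 1)*(n + 1)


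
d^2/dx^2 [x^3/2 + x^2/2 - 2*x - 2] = 3*x + 1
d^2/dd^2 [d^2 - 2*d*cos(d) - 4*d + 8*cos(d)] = 2*d*cos(d) + 4*sin(d) - 8*cos(d) + 2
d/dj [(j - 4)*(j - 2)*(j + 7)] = 3*j^2 + 2*j - 34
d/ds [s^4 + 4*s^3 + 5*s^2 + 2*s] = 4*s^3 + 12*s^2 + 10*s + 2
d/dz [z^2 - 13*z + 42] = 2*z - 13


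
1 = 1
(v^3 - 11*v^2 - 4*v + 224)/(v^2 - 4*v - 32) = v - 7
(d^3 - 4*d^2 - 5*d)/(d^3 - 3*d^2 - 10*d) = (d + 1)/(d + 2)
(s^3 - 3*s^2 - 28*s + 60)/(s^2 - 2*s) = s - 1 - 30/s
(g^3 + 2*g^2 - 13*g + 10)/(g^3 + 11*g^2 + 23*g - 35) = (g - 2)/(g + 7)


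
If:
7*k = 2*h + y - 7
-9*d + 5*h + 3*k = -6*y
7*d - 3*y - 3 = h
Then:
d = 39*y/112 + 9/14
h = 3/2 - 9*y/16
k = -y/56 - 4/7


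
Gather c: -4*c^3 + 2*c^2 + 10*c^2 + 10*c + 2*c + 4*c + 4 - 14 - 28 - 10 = -4*c^3 + 12*c^2 + 16*c - 48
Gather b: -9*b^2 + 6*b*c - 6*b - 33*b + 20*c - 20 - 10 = -9*b^2 + b*(6*c - 39) + 20*c - 30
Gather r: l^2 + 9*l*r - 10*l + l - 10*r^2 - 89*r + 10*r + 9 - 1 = l^2 - 9*l - 10*r^2 + r*(9*l - 79) + 8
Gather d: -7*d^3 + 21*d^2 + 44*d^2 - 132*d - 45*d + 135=-7*d^3 + 65*d^2 - 177*d + 135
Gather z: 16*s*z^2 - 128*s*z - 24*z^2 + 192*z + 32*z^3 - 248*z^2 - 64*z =32*z^3 + z^2*(16*s - 272) + z*(128 - 128*s)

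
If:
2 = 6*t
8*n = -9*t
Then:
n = -3/8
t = 1/3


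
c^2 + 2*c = c*(c + 2)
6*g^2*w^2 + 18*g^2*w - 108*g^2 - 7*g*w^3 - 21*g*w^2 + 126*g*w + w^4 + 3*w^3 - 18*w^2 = (-6*g + w)*(-g + w)*(w - 3)*(w + 6)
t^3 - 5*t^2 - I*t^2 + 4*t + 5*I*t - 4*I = (t - 4)*(t - 1)*(t - I)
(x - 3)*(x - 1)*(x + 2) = x^3 - 2*x^2 - 5*x + 6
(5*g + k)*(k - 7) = 5*g*k - 35*g + k^2 - 7*k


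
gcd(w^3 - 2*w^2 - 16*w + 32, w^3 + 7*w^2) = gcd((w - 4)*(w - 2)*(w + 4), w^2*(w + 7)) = 1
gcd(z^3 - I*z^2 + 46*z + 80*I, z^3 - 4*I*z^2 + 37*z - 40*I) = z^2 - 3*I*z + 40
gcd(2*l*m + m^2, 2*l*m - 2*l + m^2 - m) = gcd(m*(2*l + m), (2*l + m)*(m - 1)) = 2*l + m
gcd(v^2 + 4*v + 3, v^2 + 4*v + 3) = v^2 + 4*v + 3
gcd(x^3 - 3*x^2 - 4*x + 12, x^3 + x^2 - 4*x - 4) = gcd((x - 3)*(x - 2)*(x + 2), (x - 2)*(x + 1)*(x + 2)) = x^2 - 4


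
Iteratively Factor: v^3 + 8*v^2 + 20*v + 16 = (v + 4)*(v^2 + 4*v + 4) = (v + 2)*(v + 4)*(v + 2)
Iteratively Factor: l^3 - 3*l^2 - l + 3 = (l + 1)*(l^2 - 4*l + 3) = (l - 3)*(l + 1)*(l - 1)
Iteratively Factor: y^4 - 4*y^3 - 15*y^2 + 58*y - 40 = (y - 2)*(y^3 - 2*y^2 - 19*y + 20) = (y - 5)*(y - 2)*(y^2 + 3*y - 4) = (y - 5)*(y - 2)*(y + 4)*(y - 1)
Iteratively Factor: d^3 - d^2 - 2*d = (d + 1)*(d^2 - 2*d) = (d - 2)*(d + 1)*(d)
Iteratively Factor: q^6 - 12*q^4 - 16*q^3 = (q + 2)*(q^5 - 2*q^4 - 8*q^3) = q*(q + 2)*(q^4 - 2*q^3 - 8*q^2) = q*(q + 2)^2*(q^3 - 4*q^2) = q^2*(q + 2)^2*(q^2 - 4*q) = q^3*(q + 2)^2*(q - 4)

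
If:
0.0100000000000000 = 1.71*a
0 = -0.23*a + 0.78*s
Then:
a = 0.01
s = 0.00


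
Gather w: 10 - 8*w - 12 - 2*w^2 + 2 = -2*w^2 - 8*w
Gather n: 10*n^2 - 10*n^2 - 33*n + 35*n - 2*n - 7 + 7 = 0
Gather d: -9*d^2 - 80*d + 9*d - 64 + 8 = -9*d^2 - 71*d - 56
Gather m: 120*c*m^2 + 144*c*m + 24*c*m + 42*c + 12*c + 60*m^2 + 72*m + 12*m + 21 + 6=54*c + m^2*(120*c + 60) + m*(168*c + 84) + 27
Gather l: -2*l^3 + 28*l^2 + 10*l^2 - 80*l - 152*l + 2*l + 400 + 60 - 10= -2*l^3 + 38*l^2 - 230*l + 450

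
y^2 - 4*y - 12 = (y - 6)*(y + 2)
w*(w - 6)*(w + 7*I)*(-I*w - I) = -I*w^4 + 7*w^3 + 5*I*w^3 - 35*w^2 + 6*I*w^2 - 42*w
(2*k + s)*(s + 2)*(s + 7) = 2*k*s^2 + 18*k*s + 28*k + s^3 + 9*s^2 + 14*s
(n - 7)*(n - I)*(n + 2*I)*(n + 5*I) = n^4 - 7*n^3 + 6*I*n^3 - 3*n^2 - 42*I*n^2 + 21*n + 10*I*n - 70*I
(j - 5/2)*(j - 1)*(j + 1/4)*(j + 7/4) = j^4 - 3*j^3/2 - 65*j^2/16 + 111*j/32 + 35/32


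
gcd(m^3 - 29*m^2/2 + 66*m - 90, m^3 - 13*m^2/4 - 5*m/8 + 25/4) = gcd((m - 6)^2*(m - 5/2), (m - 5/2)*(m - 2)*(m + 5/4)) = m - 5/2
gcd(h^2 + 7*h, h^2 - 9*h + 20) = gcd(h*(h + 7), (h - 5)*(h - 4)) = 1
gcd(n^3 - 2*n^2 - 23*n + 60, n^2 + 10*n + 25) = n + 5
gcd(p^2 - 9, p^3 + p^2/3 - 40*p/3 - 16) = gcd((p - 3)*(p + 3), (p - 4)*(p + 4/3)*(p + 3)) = p + 3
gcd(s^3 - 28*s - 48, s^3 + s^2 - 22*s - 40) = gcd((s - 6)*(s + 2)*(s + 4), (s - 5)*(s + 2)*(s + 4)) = s^2 + 6*s + 8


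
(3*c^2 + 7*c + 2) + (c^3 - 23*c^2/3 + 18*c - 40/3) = c^3 - 14*c^2/3 + 25*c - 34/3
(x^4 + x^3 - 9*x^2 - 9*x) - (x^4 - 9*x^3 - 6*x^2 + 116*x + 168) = 10*x^3 - 3*x^2 - 125*x - 168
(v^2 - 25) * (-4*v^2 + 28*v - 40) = -4*v^4 + 28*v^3 + 60*v^2 - 700*v + 1000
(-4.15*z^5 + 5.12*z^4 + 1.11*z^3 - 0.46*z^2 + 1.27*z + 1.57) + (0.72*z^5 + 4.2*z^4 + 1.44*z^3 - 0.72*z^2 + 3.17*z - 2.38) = -3.43*z^5 + 9.32*z^4 + 2.55*z^3 - 1.18*z^2 + 4.44*z - 0.81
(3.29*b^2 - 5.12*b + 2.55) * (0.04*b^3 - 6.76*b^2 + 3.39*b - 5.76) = 0.1316*b^5 - 22.4452*b^4 + 45.8663*b^3 - 53.5452*b^2 + 38.1357*b - 14.688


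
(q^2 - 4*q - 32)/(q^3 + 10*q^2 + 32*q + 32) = (q - 8)/(q^2 + 6*q + 8)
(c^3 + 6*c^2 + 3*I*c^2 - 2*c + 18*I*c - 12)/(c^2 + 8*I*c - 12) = (c^2 + c*(6 + I) + 6*I)/(c + 6*I)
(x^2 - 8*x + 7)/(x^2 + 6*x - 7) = (x - 7)/(x + 7)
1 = 1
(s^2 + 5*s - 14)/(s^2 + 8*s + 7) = (s - 2)/(s + 1)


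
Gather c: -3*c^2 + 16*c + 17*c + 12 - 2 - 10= -3*c^2 + 33*c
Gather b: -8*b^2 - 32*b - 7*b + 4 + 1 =-8*b^2 - 39*b + 5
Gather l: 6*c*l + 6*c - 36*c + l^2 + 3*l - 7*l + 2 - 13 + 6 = -30*c + l^2 + l*(6*c - 4) - 5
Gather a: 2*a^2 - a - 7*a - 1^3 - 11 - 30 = 2*a^2 - 8*a - 42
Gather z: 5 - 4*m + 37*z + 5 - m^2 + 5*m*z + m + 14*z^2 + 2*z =-m^2 - 3*m + 14*z^2 + z*(5*m + 39) + 10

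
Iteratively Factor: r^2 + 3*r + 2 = (r + 2)*(r + 1)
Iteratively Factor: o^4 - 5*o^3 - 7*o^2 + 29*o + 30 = (o - 5)*(o^3 - 7*o - 6) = (o - 5)*(o + 2)*(o^2 - 2*o - 3) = (o - 5)*(o + 1)*(o + 2)*(o - 3)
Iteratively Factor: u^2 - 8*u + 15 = (u - 5)*(u - 3)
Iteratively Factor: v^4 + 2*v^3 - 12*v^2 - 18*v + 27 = (v - 1)*(v^3 + 3*v^2 - 9*v - 27) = (v - 1)*(v + 3)*(v^2 - 9) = (v - 3)*(v - 1)*(v + 3)*(v + 3)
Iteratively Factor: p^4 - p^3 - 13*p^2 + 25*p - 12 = (p - 1)*(p^3 - 13*p + 12) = (p - 3)*(p - 1)*(p^2 + 3*p - 4) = (p - 3)*(p - 1)*(p + 4)*(p - 1)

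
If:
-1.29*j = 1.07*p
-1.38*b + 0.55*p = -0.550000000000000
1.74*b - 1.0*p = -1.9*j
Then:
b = 0.55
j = -0.31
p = 0.37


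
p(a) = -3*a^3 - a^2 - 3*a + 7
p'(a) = -9*a^2 - 2*a - 3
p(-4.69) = 308.56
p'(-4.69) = -191.58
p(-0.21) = 7.61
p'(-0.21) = -2.98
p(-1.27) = 15.34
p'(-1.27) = -14.98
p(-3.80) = 168.58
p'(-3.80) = -125.36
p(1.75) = -17.39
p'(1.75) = -34.06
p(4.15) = -237.09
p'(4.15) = -166.30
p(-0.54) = 8.80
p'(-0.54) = -4.54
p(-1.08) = 12.85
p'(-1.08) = -11.34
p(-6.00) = 637.00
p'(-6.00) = -315.00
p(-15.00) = 9952.00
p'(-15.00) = -1998.00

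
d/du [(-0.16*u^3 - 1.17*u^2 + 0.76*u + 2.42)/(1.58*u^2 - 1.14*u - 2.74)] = (-0.2528*u^4 + 0.3648*u^3 + 1.4482*u^2 - 1.2356*u + 0.676399999999999)/(2.4964*u^4 - 3.6024*u^3 - 7.3588*u^2 + 6.2472*u + 7.5076)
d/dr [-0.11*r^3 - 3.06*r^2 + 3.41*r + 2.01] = -0.33*r^2 - 6.12*r + 3.41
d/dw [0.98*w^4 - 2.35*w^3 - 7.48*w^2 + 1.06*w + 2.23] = 3.92*w^3 - 7.05*w^2 - 14.96*w + 1.06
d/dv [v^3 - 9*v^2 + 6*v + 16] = 3*v^2 - 18*v + 6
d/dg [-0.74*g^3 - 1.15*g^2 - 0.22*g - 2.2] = -2.22*g^2 - 2.3*g - 0.22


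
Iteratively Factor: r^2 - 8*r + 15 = (r - 3)*(r - 5)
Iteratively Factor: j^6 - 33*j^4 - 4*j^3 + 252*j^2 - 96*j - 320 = (j - 2)*(j^5 + 2*j^4 - 29*j^3 - 62*j^2 + 128*j + 160) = (j - 2)*(j + 1)*(j^4 + j^3 - 30*j^2 - 32*j + 160) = (j - 2)^2*(j + 1)*(j^3 + 3*j^2 - 24*j - 80) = (j - 2)^2*(j + 1)*(j + 4)*(j^2 - j - 20) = (j - 5)*(j - 2)^2*(j + 1)*(j + 4)*(j + 4)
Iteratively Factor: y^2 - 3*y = (y - 3)*(y)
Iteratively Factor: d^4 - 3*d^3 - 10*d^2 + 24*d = (d + 3)*(d^3 - 6*d^2 + 8*d) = d*(d + 3)*(d^2 - 6*d + 8) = d*(d - 2)*(d + 3)*(d - 4)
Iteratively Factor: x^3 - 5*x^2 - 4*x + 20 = (x - 2)*(x^2 - 3*x - 10) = (x - 5)*(x - 2)*(x + 2)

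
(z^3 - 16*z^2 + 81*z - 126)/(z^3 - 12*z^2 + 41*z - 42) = (z - 6)/(z - 2)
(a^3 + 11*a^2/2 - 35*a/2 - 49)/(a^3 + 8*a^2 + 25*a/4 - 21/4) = 2*(2*a^2 - 3*a - 14)/(4*a^2 + 4*a - 3)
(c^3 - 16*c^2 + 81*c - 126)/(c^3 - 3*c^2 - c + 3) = (c^2 - 13*c + 42)/(c^2 - 1)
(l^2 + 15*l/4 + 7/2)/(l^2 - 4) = (l + 7/4)/(l - 2)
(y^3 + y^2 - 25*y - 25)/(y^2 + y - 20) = (y^2 - 4*y - 5)/(y - 4)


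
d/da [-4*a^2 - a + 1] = -8*a - 1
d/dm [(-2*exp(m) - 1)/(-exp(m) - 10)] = 19*exp(m)/(exp(m) + 10)^2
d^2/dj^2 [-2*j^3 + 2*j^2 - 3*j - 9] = 4 - 12*j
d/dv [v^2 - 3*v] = 2*v - 3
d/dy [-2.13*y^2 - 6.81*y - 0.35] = -4.26*y - 6.81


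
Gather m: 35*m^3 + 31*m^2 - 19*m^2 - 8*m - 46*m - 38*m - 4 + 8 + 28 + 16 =35*m^3 + 12*m^2 - 92*m + 48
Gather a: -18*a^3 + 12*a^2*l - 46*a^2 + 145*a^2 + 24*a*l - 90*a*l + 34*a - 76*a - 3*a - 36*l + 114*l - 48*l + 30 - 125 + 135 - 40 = -18*a^3 + a^2*(12*l + 99) + a*(-66*l - 45) + 30*l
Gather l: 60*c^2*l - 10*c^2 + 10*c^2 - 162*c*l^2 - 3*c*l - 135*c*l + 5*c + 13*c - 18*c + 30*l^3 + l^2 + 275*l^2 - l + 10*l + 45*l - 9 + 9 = 30*l^3 + l^2*(276 - 162*c) + l*(60*c^2 - 138*c + 54)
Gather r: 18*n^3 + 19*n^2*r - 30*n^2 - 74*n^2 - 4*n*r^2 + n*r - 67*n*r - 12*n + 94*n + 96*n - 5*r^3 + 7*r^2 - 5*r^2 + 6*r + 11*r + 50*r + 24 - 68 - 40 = 18*n^3 - 104*n^2 + 178*n - 5*r^3 + r^2*(2 - 4*n) + r*(19*n^2 - 66*n + 67) - 84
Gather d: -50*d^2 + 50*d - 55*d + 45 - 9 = -50*d^2 - 5*d + 36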